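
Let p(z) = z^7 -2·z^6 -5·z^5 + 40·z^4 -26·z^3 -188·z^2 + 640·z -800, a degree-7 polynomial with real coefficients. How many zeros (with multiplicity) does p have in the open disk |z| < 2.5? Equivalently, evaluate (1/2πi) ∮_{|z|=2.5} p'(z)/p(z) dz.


The zeros of p are: 2, (-3 + 1i), (-3 - 1i), (2 + 2i), (2 - 2i), (1 + 2i), (1 - 2i).
Their magnitudes are: 2, 3.162, 3.162, 2.828, 2.828, 2.236, 2.236.
Zeros with |z| < R = 2.5: 2, (1 + 2i), (1 - 2i).
Count = 3.
By the argument principle, (1/2πi) ∮_{|z|=R} p'(z)/p(z) dz equals exactly this count.

Number of zeros inside |z| < 2.5: 3.


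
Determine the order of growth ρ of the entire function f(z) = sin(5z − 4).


sin(w) is a linear combination of e^{iw} and e^{−iw} (or e^w, e^{−w} in the hyperbolic case), so |sin(w)| ≤ e^{|w|}. With w = 5z − 4, |w| ≤ 5|z| + 4 = 5r + 4 on |z| = r, giving M(r) ≤ e^{5r + 4}, so ρ ≤ 1. On a suitable ray (z = it for sin/cos; z = t for sinh/cosh, t real → ∞), |sin(5z − 4)| grows like e^{5|t|}/2, so ρ ≥ 1. Hence ρ = 1.
Therefore ρ = 1.

Order ρ = 1.


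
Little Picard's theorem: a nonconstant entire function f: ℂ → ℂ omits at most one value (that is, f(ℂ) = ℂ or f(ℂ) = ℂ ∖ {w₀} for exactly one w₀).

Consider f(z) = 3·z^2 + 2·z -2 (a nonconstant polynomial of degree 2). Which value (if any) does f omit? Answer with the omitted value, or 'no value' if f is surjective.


Little Picard bounds the complement of f(ℂ) to at most one point.
For every w ∈ ℂ, the equation p(z) − w = 0 is a nonconstant polynomial in z and hence has at least one root by the fundamental theorem of algebra. So p is surjective onto ℂ, omitting no value.

Omitted value: no value.


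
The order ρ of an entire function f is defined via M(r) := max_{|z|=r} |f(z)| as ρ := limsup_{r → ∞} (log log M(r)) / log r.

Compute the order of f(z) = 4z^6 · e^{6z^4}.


M(r) = max_{|z|=r} |4|·|z|^6·|e^{6z^4}| = 4·r^6 · e^{6r^4} (the factors attain their maxima compatibly on |z|=r). Then log M(r) = log 4 + 6·log r + 6r^4, dominated by the last term, so log log M(r) ~ 4·log r. The polynomial factor 4z^6 contributes only a log r term and does not affect the order. ρ = 4.
Therefore ρ = 4.

Order ρ = 4.


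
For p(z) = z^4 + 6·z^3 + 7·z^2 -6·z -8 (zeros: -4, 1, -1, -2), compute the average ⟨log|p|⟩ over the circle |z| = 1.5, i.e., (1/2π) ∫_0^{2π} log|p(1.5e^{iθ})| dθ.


Zeros: -4, -2, -1, 1; r = 1.5.
Inside |z| < r: -1, 1. Outside (|z| ≥ r): -4, -2.
p(0) = -8, so log|p(0)| = log(8) = 2.0794.
Apply Jensen: I(r) = log|p(0)| + Σ_k log(r/|z_k|), summed over zeros inside |z| < r.
  log(r/|z_k|) for z_k = 1: log(1.5/1) = 0.4055
  log(r/|z_k|) for z_k = -1: log(1.5/1) = 0.4055
  Outside zeros (-4, -2) contribute nothing to the Jensen sum.
Sum over inside zeros: 0.8109.
I(r) = log|p(0)| + (inside sum) = 2.0794 + 0.8109 = 2.8904.
Note: since some zeros are outside |z| ≤ r, the simplified n·log(r) form does NOT apply — only the inside zeros contribute.

I(r) ≈ 2.8904.


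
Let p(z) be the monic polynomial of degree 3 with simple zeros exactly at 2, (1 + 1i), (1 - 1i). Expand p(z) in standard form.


The polynomial is p(z) = ∏_{α ∈ S} (z − α), where S = {2, (1 + 1i), (1 - 1i)}.
Expanding the product yields: p(z) = z^3 -4·z^2 + 6·z -4.
Note conjugate pairs combine to real quadratics: (z − (1+1i))(z − (1−1i)) = z² − 2z + 2.
The resulting polynomial has degree 3 and real coefficients as required.

p(z) = z^3 -4·z^2 + 6·z -4.


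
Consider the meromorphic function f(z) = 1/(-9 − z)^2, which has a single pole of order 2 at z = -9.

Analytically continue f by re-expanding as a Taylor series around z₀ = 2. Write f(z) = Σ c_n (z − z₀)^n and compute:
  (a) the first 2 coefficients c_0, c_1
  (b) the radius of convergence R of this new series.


Let w = z − z₀, so z = z₀ + w.
Then -9 − z = -9 − (z₀ + w) = (-9 − z₀) − w = -11 − w.
f(z) = 1/(-11 − w)^2 = (1/(-11)^2) · (1 − w/(-11))^{−2}.
By the binomial series (1−u)^{−2} = Σ_{n≥0} C(n+1, 1) u^n for |u|<1, with u = w/(-11):
  c_n = C(n+1, 1) / (-11)^(n+2).
  c_0 = 1/(-11)^2 = 1/121.
  c_1 = 2/(-11)^3 = -2/1331.
The series is valid for |w/d| < 1, i.e. |z − z₀| < |d|.
Radius of convergence: R = |-9 − z₀| = |-11| = 11 (distance from z₀ to the singularity z = -9).

c_0 = 1/121, c_1 = -2/1331; R = 11.


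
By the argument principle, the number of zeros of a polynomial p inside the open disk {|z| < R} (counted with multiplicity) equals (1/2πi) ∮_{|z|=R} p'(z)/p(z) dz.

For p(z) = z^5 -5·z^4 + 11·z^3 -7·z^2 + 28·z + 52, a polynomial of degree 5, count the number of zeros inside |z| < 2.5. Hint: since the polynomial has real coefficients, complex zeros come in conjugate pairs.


The zeros of p are: (3 + 2i), (3 - 2i), -1, (0 + 2i), (0 - 2i).
Their magnitudes are: 3.606, 3.606, 1, 2, 2.
Zeros with |z| < R = 2.5: -1, (0 + 2i), (0 - 2i).
Count = 3.
By the argument principle, (1/2πi) ∮_{|z|=R} p'(z)/p(z) dz equals exactly this count.

Number of zeros inside |z| < 2.5: 3.


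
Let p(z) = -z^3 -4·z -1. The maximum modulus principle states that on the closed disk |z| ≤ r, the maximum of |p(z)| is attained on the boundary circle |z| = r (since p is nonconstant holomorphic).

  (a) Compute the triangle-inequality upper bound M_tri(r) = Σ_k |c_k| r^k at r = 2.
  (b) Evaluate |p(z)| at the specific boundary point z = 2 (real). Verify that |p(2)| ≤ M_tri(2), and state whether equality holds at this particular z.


Coefficients: c_0 = -1, c_1 = -4, c_2 = 0, c_3 = -1. Radius r = 2.
Part (a). Triangle bound: M_tri(r) = Σ_k |c_k| r^k
  = |-1|·2^0 + |-4|·2^1 + |0|·2^2 + |-1|·2^3
  = 1 + 8 + 0 + 8 = 17.
This bounds M(r) := max_{|z|=r} |p(z)| from above; equality holds iff all terms c_k z^k can be made to align in phase at a single z on |z|=r.
Part (b). At z = 2 (real, on the circle |z| = r):
  p(2) = (-1)·2^0 + (-4)·2^1 + (0)·2^2 + (-1)·2^3 = -17.
  |p(2)| = 17.
Since all nonzero coefficients share the same sign, |p(2)| = 17 = M_tri(2); the triangle bound is attained at z = 2, so in fact M(r) = 17.

M_tri(2) = 17; |p(2)| = 17; equality at z=2: yes.


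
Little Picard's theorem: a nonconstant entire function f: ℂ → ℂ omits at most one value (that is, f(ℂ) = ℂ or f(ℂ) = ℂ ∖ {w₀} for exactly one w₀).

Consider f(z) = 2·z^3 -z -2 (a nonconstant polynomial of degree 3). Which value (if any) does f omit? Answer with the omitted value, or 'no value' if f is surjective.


Little Picard bounds the complement of f(ℂ) to at most one point.
For every w ∈ ℂ, the equation p(z) − w = 0 is a nonconstant polynomial in z and hence has at least one root by the fundamental theorem of algebra. So p is surjective onto ℂ, omitting no value.

Omitted value: no value.


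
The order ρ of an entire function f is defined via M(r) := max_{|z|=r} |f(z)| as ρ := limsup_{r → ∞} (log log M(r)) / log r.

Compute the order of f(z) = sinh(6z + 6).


sinh(w) is a linear combination of e^{iw} and e^{−iw} (or e^w, e^{−w} in the hyperbolic case), so |sinh(w)| ≤ e^{|w|}. With w = 6z + 6, |w| ≤ 6|z| + 6 = 6r + 6 on |z| = r, giving M(r) ≤ e^{6r + 6}, so ρ ≤ 1. On a suitable ray (z = it for sin/cos; z = t for sinh/cosh, t real → ∞), |sinh(6z + 6)| grows like e^{6|t|}/2, so ρ ≥ 1. Hence ρ = 1.
Therefore ρ = 1.

Order ρ = 1.


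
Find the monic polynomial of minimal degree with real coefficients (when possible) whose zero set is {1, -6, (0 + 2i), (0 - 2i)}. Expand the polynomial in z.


The polynomial is p(z) = ∏_{α ∈ S} (z − α), where S = {1, -6, (0 + 2i), (0 - 2i)}.
Expanding the product yields: p(z) = z^4 + 5·z^3 -2·z^2 + 20·z -24.
Note conjugate pairs combine to real quadratics: (z − (0+2i))(z − (0−2i)) = z² + 4.
The resulting polynomial has degree 4 and real coefficients as required.

p(z) = z^4 + 5·z^3 -2·z^2 + 20·z -24.


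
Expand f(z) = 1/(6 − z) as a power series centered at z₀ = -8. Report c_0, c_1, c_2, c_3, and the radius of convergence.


Let w = z − z₀, so z = z₀ + w.
Then 6 − z = 6 − (z₀ + w) = (6 − z₀) − w = 14 − w.
f(z) = 1/(14 − w) = (1/(14)) · 1/(1 − w/(14)) = Σ_{n≥0} w^n / (14)^(n+1).
So c_n = 1/(14)^(n+1):
  c_0 = 1/(14)^1 = 1/14.
  c_1 = 1/(14)^2 = 1/196.
  c_2 = 1/(14)^3 = 1/2744.
  c_3 = 1/(14)^4 = 1/38416.
The series is valid for |w/d| < 1, i.e. |z − z₀| < |d|.
Radius of convergence: R = |6 − z₀| = |14| = 14 (distance from z₀ to the singularity z = 6).

c_0 = 1/14, c_1 = 1/196, c_2 = 1/2744, c_3 = 1/38416; R = 14.


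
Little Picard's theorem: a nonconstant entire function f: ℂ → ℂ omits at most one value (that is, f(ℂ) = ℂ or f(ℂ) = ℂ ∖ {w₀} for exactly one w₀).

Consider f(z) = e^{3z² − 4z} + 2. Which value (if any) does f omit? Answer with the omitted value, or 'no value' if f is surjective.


Little Picard bounds the complement of f(ℂ) to at most one point.
The exponent g(z) = 3z² − 4z is a nonconstant polynomial, hence surjective onto ℂ. So e^{g(z)} takes every value in {e^w : w ∈ ℂ} = ℂ ∖ {0}. Adding 2 shifts the range to ℂ ∖ {2}. f omits exactly 2.

Omitted value: 2.


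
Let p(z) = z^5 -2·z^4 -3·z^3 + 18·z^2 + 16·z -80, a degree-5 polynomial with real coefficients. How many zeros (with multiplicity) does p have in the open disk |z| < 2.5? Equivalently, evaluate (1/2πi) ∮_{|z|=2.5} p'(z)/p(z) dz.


The zeros of p are: (-2 + 1i), (-2 - 1i), 2, (2 + 2i), (2 - 2i).
Their magnitudes are: 2.236, 2.236, 2, 2.828, 2.828.
Zeros with |z| < R = 2.5: (-2 + 1i), (-2 - 1i), 2.
Count = 3.
By the argument principle, (1/2πi) ∮_{|z|=R} p'(z)/p(z) dz equals exactly this count.

Number of zeros inside |z| < 2.5: 3.


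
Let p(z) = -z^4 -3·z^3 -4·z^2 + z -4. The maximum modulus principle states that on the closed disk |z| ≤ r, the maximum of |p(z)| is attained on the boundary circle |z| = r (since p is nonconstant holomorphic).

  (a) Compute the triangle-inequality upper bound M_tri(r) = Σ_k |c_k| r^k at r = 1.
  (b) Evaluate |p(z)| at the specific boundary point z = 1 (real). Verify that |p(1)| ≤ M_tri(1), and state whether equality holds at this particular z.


Coefficients: c_0 = -4, c_1 = 1, c_2 = -4, c_3 = -3, c_4 = -1. Radius r = 1.
Part (a). Triangle bound: M_tri(r) = Σ_k |c_k| r^k
  = |-4|·1^0 + |1|·1^1 + |-4|·1^2 + |-3|·1^3 + |-1|·1^4
  = 4 + 1 + 4 + 3 + 1 = 13.
This bounds M(r) := max_{|z|=r} |p(z)| from above; equality holds iff all terms c_k z^k can be made to align in phase at a single z on |z|=r.
Part (b). At z = 1 (real, on the circle |z| = r):
  p(1) = (-4)·1^0 + (1)·1^1 + (-4)·1^2 + (-3)·1^3 + (-1)·1^4 = -11.
  |p(1)| = 11.
Check: |p(1)| = 11 ≤ 13 = M_tri(1). ✓ Equality does not hold at z = 1 (the coefficients have mixed signs, so the terms do not all align in phase there).

M_tri(1) = 13; |p(1)| = 11; equality at z=1: no.


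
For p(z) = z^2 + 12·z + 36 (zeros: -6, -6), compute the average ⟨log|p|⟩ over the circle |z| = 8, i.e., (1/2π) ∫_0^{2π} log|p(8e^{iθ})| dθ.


Zeros: -6, -6; r = 8.
Inside |z| < r: -6, -6. Outside (|z| ≥ r): ∅.
p(0) = 36, so log|p(0)| = log(36) = 3.5835.
Apply Jensen: I(r) = log|p(0)| + Σ_k log(r/|z_k|), summed over zeros inside |z| < r.
  log(r/|z_k|) for z_k = -6: log(8/6) = 0.2877
  log(r/|z_k|) for z_k = -6: log(8/6) = 0.2877
Sum over inside zeros: 0.5754.
I(r) = log|p(0)| + (inside sum) = 3.5835 + 0.5754 = 4.1589.
Closed form (all zeros inside, monic): I(r) = n·log(r) = 2·log(8) = 4.1589. ✓

I(r) ≈ 4.1589.


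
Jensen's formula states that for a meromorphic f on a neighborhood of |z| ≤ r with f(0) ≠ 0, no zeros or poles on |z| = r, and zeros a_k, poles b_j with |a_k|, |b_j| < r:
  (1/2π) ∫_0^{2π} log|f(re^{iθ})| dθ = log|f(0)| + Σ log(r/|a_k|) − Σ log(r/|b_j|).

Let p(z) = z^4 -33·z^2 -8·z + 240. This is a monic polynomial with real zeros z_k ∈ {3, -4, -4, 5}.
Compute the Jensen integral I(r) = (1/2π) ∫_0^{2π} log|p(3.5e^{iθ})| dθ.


Zeros: -4, -4, 3, 5; r = 3.5.
Inside |z| < r: 3. Outside (|z| ≥ r): -4, -4, 5.
p(0) = 240, so log|p(0)| = log(240) = 5.4806.
Apply Jensen: I(r) = log|p(0)| + Σ_k log(r/|z_k|), summed over zeros inside |z| < r.
  log(r/|z_k|) for z_k = 3: log(3.5/3) = 0.1542
  Outside zeros (-4, -4, 5) contribute nothing to the Jensen sum.
Sum over inside zeros: 0.1542.
I(r) = log|p(0)| + (inside sum) = 5.4806 + 0.1542 = 5.6348.
Note: since some zeros are outside |z| ≤ r, the simplified n·log(r) form does NOT apply — only the inside zeros contribute.

I(r) ≈ 5.6348.


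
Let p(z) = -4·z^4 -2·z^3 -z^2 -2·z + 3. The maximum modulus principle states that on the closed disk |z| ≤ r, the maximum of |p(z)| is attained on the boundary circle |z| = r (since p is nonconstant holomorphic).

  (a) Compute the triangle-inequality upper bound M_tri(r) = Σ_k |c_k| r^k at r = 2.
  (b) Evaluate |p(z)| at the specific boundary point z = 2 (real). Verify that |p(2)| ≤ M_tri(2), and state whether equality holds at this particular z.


Coefficients: c_0 = 3, c_1 = -2, c_2 = -1, c_3 = -2, c_4 = -4. Radius r = 2.
Part (a). Triangle bound: M_tri(r) = Σ_k |c_k| r^k
  = |3|·2^0 + |-2|·2^1 + |-1|·2^2 + |-2|·2^3 + |-4|·2^4
  = 3 + 4 + 4 + 16 + 64 = 91.
This bounds M(r) := max_{|z|=r} |p(z)| from above; equality holds iff all terms c_k z^k can be made to align in phase at a single z on |z|=r.
Part (b). At z = 2 (real, on the circle |z| = r):
  p(2) = (3)·2^0 + (-2)·2^1 + (-1)·2^2 + (-2)·2^3 + (-4)·2^4 = -85.
  |p(2)| = 85.
Check: |p(2)| = 85 ≤ 91 = M_tri(2). ✓ Equality does not hold at z = 2 (the coefficients have mixed signs, so the terms do not all align in phase there).

M_tri(2) = 91; |p(2)| = 85; equality at z=2: no.


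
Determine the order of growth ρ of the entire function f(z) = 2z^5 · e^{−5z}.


M(r) = max_{|z|=r} |2|·|z|^5·|e^{−5z}| = 2·r^5 · e^{5r^1} (the factors attain their maxima compatibly on |z|=r). Then log M(r) = log 2 + 5·log r + 5r^1, dominated by the last term, so log log M(r) ~ 1·log r. The polynomial factor 2z^5 contributes only a log r term and does not affect the order. ρ = 1.
Therefore ρ = 1.

Order ρ = 1.


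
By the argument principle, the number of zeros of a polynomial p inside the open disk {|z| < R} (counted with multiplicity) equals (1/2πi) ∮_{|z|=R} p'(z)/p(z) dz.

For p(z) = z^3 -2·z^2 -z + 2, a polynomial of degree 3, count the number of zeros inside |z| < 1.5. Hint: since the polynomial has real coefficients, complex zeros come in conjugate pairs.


The zeros of p are: 2, 1, -1.
Their magnitudes are: 2, 1, 1.
Zeros with |z| < R = 1.5: 1, -1.
Count = 2.
By the argument principle, (1/2πi) ∮_{|z|=R} p'(z)/p(z) dz equals exactly this count.

Number of zeros inside |z| < 1.5: 2.


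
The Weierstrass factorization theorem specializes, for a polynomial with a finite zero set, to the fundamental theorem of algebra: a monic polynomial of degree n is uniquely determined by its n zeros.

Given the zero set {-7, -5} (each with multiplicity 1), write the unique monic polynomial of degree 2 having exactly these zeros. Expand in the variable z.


The polynomial is p(z) = ∏_{α ∈ S} (z − α), where S = {-7, -5}.
Expanding the product yields: p(z) = z^2 + 12·z + 35.
The resulting polynomial has degree 2 and real coefficients as required.

p(z) = z^2 + 12·z + 35.


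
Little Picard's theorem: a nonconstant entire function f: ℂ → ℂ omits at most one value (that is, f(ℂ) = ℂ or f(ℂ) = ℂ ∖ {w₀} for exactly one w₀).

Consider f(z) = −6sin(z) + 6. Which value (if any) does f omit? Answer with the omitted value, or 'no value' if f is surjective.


Little Picard bounds the complement of f(ℂ) to at most one point.
sin is entire and surjective onto ℂ: for every w ∈ ℂ, sin(ζ) = w has a solution ζ ∈ ℂ (e.g., via the complex inverse arcsin). With ζ = z this gives z = ζ/(1). Then -6·sin(z) takes every value in -6·ℂ = ℂ, and adding 6 is a bijection of ℂ. So f is surjective and omits no value. (Note: only on the real line is sin bounded by [−1, 1].)

Omitted value: no value.


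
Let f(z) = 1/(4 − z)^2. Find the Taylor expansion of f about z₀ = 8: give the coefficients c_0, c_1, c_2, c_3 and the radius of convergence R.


Let w = z − z₀, so z = z₀ + w.
Then 4 − z = 4 − (z₀ + w) = (4 − z₀) − w = -4 − w.
f(z) = 1/(-4 − w)^2 = (1/(-4)^2) · (1 − w/(-4))^{−2}.
By the binomial series (1−u)^{−2} = Σ_{n≥0} C(n+1, 1) u^n for |u|<1, with u = w/(-4):
  c_n = C(n+1, 1) / (-4)^(n+2).
  c_0 = 1/(-4)^2 = 1/16.
  c_1 = 2/(-4)^3 = -1/32.
  c_2 = 3/(-4)^4 = 3/256.
  c_3 = 4/(-4)^5 = -1/256.
The series is valid for |w/d| < 1, i.e. |z − z₀| < |d|.
Radius of convergence: R = |4 − z₀| = |-4| = 4 (distance from z₀ to the singularity z = 4).

c_0 = 1/16, c_1 = -1/32, c_2 = 3/256, c_3 = -1/256; R = 4.


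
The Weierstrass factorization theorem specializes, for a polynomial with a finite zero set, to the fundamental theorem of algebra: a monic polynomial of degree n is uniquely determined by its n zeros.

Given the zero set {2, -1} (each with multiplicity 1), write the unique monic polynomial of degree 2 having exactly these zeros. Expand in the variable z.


The polynomial is p(z) = ∏_{α ∈ S} (z − α), where S = {2, -1}.
Expanding the product yields: p(z) = z^2 -z -2.
The resulting polynomial has degree 2 and real coefficients as required.

p(z) = z^2 -z -2.


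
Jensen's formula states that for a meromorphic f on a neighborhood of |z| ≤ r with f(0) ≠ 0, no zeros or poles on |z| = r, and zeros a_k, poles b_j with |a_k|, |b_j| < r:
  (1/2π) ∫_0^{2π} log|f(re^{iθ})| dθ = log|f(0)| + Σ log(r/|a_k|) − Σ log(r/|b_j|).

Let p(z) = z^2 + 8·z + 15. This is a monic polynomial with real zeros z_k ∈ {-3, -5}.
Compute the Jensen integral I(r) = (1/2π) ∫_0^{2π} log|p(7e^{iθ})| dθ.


Zeros: -5, -3; r = 7.
Inside |z| < r: -5, -3. Outside (|z| ≥ r): ∅.
p(0) = 15, so log|p(0)| = log(15) = 2.7081.
Apply Jensen: I(r) = log|p(0)| + Σ_k log(r/|z_k|), summed over zeros inside |z| < r.
  log(r/|z_k|) for z_k = -3: log(7/3) = 0.8473
  log(r/|z_k|) for z_k = -5: log(7/5) = 0.3365
Sum over inside zeros: 1.1838.
I(r) = log|p(0)| + (inside sum) = 2.7081 + 1.1838 = 3.8918.
Closed form (all zeros inside, monic): I(r) = n·log(r) = 2·log(7) = 3.8918. ✓

I(r) ≈ 3.8918.


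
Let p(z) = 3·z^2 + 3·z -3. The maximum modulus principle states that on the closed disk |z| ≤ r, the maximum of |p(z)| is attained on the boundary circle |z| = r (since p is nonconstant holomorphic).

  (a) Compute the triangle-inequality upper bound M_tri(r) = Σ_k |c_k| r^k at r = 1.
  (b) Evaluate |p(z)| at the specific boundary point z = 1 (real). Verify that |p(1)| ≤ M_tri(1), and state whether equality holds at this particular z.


Coefficients: c_0 = -3, c_1 = 3, c_2 = 3. Radius r = 1.
Part (a). Triangle bound: M_tri(r) = Σ_k |c_k| r^k
  = |-3|·1^0 + |3|·1^1 + |3|·1^2
  = 3 + 3 + 3 = 9.
This bounds M(r) := max_{|z|=r} |p(z)| from above; equality holds iff all terms c_k z^k can be made to align in phase at a single z on |z|=r.
Part (b). At z = 1 (real, on the circle |z| = r):
  p(1) = (-3)·1^0 + (3)·1^1 + (3)·1^2 = 3.
  |p(1)| = 3.
Check: |p(1)| = 3 ≤ 9 = M_tri(1). ✓ Equality does not hold at z = 1 (the coefficients have mixed signs, so the terms do not all align in phase there).

M_tri(1) = 9; |p(1)| = 3; equality at z=1: no.


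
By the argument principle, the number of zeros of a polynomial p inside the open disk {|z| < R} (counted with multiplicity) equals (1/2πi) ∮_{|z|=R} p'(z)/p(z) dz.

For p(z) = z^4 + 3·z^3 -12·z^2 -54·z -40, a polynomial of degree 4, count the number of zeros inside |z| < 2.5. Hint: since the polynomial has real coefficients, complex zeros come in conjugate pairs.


The zeros of p are: -1, (-3 + 1i), (-3 - 1i), 4.
Their magnitudes are: 1, 3.162, 3.162, 4.
Zeros with |z| < R = 2.5: -1.
Count = 1.
By the argument principle, (1/2πi) ∮_{|z|=R} p'(z)/p(z) dz equals exactly this count.

Number of zeros inside |z| < 2.5: 1.


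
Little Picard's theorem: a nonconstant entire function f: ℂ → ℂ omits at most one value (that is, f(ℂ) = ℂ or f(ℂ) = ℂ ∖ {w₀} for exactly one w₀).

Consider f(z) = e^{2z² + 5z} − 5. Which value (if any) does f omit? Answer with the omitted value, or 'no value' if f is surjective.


Little Picard bounds the complement of f(ℂ) to at most one point.
The exponent g(z) = 2z² + 5z is a nonconstant polynomial, hence surjective onto ℂ. So e^{g(z)} takes every value in {e^w : w ∈ ℂ} = ℂ ∖ {0}. Adding -5 shifts the range to ℂ ∖ {-5}. f omits exactly -5.

Omitted value: -5.


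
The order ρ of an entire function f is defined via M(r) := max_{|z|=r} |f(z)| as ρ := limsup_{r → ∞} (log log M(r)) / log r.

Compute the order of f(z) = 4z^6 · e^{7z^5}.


M(r) = max_{|z|=r} |4|·|z|^6·|e^{7z^5}| = 4·r^6 · e^{7r^5} (the factors attain their maxima compatibly on |z|=r). Then log M(r) = log 4 + 6·log r + 7r^5, dominated by the last term, so log log M(r) ~ 5·log r. The polynomial factor 4z^6 contributes only a log r term and does not affect the order. ρ = 5.
Therefore ρ = 5.

Order ρ = 5.


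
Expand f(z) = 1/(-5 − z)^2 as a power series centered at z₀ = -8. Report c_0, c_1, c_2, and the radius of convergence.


Let w = z − z₀, so z = z₀ + w.
Then -5 − z = -5 − (z₀ + w) = (-5 − z₀) − w = 3 − w.
f(z) = 1/(3 − w)^2 = (1/(3)^2) · (1 − w/(3))^{−2}.
By the binomial series (1−u)^{−2} = Σ_{n≥0} C(n+1, 1) u^n for |u|<1, with u = w/(3):
  c_n = C(n+1, 1) / (3)^(n+2).
  c_0 = 1/(3)^2 = 1/9.
  c_1 = 2/(3)^3 = 2/27.
  c_2 = 3/(3)^4 = 1/27.
The series is valid for |w/d| < 1, i.e. |z − z₀| < |d|.
Radius of convergence: R = |-5 − z₀| = |3| = 3 (distance from z₀ to the singularity z = -5).

c_0 = 1/9, c_1 = 2/27, c_2 = 1/27; R = 3.


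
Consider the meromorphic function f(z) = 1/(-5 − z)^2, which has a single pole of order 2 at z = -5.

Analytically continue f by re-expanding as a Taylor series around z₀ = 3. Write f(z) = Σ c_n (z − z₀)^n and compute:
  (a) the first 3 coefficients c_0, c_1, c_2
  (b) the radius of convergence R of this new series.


Let w = z − z₀, so z = z₀ + w.
Then -5 − z = -5 − (z₀ + w) = (-5 − z₀) − w = -8 − w.
f(z) = 1/(-8 − w)^2 = (1/(-8)^2) · (1 − w/(-8))^{−2}.
By the binomial series (1−u)^{−2} = Σ_{n≥0} C(n+1, 1) u^n for |u|<1, with u = w/(-8):
  c_n = C(n+1, 1) / (-8)^(n+2).
  c_0 = 1/(-8)^2 = 1/64.
  c_1 = 2/(-8)^3 = -1/256.
  c_2 = 3/(-8)^4 = 3/4096.
The series is valid for |w/d| < 1, i.e. |z − z₀| < |d|.
Radius of convergence: R = |-5 − z₀| = |-8| = 8 (distance from z₀ to the singularity z = -5).

c_0 = 1/64, c_1 = -1/256, c_2 = 3/4096; R = 8.


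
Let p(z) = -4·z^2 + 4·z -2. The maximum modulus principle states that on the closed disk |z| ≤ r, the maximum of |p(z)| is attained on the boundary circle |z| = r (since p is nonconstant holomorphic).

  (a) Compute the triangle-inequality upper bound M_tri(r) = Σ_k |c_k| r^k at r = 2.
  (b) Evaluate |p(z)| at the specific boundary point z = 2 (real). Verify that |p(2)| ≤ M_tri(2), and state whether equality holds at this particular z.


Coefficients: c_0 = -2, c_1 = 4, c_2 = -4. Radius r = 2.
Part (a). Triangle bound: M_tri(r) = Σ_k |c_k| r^k
  = |-2|·2^0 + |4|·2^1 + |-4|·2^2
  = 2 + 8 + 16 = 26.
This bounds M(r) := max_{|z|=r} |p(z)| from above; equality holds iff all terms c_k z^k can be made to align in phase at a single z on |z|=r.
Part (b). At z = 2 (real, on the circle |z| = r):
  p(2) = (-2)·2^0 + (4)·2^1 + (-4)·2^2 = -10.
  |p(2)| = 10.
Check: |p(2)| = 10 ≤ 26 = M_tri(2). ✓ Equality does not hold at z = 2 (the coefficients have mixed signs, so the terms do not all align in phase there).

M_tri(2) = 26; |p(2)| = 10; equality at z=2: no.


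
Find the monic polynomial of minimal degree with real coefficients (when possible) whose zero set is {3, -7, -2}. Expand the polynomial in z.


The polynomial is p(z) = ∏_{α ∈ S} (z − α), where S = {3, -7, -2}.
Expanding the product yields: p(z) = z^3 + 6·z^2 -13·z -42.
The resulting polynomial has degree 3 and real coefficients as required.

p(z) = z^3 + 6·z^2 -13·z -42.


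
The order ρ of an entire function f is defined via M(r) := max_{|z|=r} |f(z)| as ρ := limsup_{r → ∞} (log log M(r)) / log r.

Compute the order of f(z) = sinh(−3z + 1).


sinh(w) is a linear combination of e^{iw} and e^{−iw} (or e^w, e^{−w} in the hyperbolic case), so |sinh(w)| ≤ e^{|w|}. With w = −3z + 1, |w| ≤ 3|z| + 1 = 3r + 1 on |z| = r, giving M(r) ≤ e^{3r + 1}, so ρ ≤ 1. On a suitable ray (z = it for sin/cos; z = t for sinh/cosh, t real → ∞), |sinh(−3z + 1)| grows like e^{3|t|}/2, so ρ ≥ 1. Hence ρ = 1.
Therefore ρ = 1.

Order ρ = 1.


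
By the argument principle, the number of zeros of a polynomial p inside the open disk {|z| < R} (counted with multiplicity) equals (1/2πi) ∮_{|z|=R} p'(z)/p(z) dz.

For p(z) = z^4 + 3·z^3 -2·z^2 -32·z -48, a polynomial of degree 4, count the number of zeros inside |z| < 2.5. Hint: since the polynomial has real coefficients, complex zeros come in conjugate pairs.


The zeros of p are: 3, (-2 + 2i), (-2 - 2i), -2.
Their magnitudes are: 3, 2.828, 2.828, 2.
Zeros with |z| < R = 2.5: -2.
Count = 1.
By the argument principle, (1/2πi) ∮_{|z|=R} p'(z)/p(z) dz equals exactly this count.

Number of zeros inside |z| < 2.5: 1.


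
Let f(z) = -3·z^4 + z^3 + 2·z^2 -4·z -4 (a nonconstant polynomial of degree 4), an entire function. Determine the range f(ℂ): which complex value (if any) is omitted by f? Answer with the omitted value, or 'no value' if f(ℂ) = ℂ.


Little Picard bounds the complement of f(ℂ) to at most one point.
For every w ∈ ℂ, the equation p(z) − w = 0 is a nonconstant polynomial in z and hence has at least one root by the fundamental theorem of algebra. So p is surjective onto ℂ, omitting no value.

Omitted value: no value.


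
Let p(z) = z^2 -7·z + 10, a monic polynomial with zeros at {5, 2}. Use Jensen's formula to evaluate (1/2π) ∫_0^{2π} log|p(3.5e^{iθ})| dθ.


Zeros: 2, 5; r = 3.5.
Inside |z| < r: 2. Outside (|z| ≥ r): 5.
p(0) = 10, so log|p(0)| = log(10) = 2.3026.
Apply Jensen: I(r) = log|p(0)| + Σ_k log(r/|z_k|), summed over zeros inside |z| < r.
  log(r/|z_k|) for z_k = 2: log(3.5/2) = 0.5596
  Outside zeros (5) contribute nothing to the Jensen sum.
Sum over inside zeros: 0.5596.
I(r) = log|p(0)| + (inside sum) = 2.3026 + 0.5596 = 2.8622.
Note: since some zeros are outside |z| ≤ r, the simplified n·log(r) form does NOT apply — only the inside zeros contribute.

I(r) ≈ 2.8622.


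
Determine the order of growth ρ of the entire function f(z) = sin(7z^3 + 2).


Write sin(w) = (e^{iw} ± e^{−iw})/(2 or 2i), so |sin(w)| ≤ e^{|w|}. With w = 7z^3 + 2, |w| ≤ 7r^3 + 2 on |z|=r, giving M(r) ≤ e^{7r^3 + 2} and ρ ≤ 3. For the lower bound, choose z on |z|=r with 7z^3 purely imaginary of modulus 7r^3; then |sin(7z^3 + 2)| grows like e^{7r^3}/2, so ρ ≥ 3. Hence ρ = 3.
Therefore ρ = 3.

Order ρ = 3.


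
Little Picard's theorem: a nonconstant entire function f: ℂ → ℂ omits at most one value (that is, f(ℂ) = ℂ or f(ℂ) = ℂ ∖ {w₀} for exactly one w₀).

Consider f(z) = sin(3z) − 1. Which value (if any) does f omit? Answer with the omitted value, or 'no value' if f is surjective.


Little Picard bounds the complement of f(ℂ) to at most one point.
sin is entire and surjective onto ℂ: for every w ∈ ℂ, sin(ζ) = w has a solution ζ ∈ ℂ (e.g., via the complex inverse arcsin). With ζ = 3z this gives z = ζ/(3). Then 1·sin(3z) takes every value in 1·ℂ = ℂ, and adding -1 is a bijection of ℂ. So f is surjective and omits no value. (Note: only on the real line is sin bounded by [−1, 1].)

Omitted value: no value.


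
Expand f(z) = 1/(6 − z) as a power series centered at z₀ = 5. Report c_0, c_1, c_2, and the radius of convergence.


Let w = z − z₀, so z = z₀ + w.
Then 6 − z = 6 − (z₀ + w) = (6 − z₀) − w = 1 − w.
f(z) = 1/(1 − w) = (1/(1)) · 1/(1 − w/(1)) = Σ_{n≥0} w^n / (1)^(n+1).
So c_n = 1/(1)^(n+1):
  c_0 = 1/(1)^1 = 1.
  c_1 = 1/(1)^2 = 1.
  c_2 = 1/(1)^3 = 1.
The series is valid for |w/d| < 1, i.e. |z − z₀| < |d|.
Radius of convergence: R = |6 − z₀| = |1| = 1 (distance from z₀ to the singularity z = 6).

c_0 = 1, c_1 = 1, c_2 = 1; R = 1.


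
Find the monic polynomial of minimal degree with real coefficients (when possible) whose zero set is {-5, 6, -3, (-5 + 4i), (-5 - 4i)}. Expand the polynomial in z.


The polynomial is p(z) = ∏_{α ∈ S} (z − α), where S = {-5, 6, -3, (-5 + 4i), (-5 - 4i)}.
Expanding the product yields: p(z) = z^5 + 12·z^4 + 28·z^3 -338·z^2 -2253·z -3690.
Note conjugate pairs combine to real quadratics: (z − (-5+4i))(z − (-5−4i)) = z² + 10z + 41.
The resulting polynomial has degree 5 and real coefficients as required.

p(z) = z^5 + 12·z^4 + 28·z^3 -338·z^2 -2253·z -3690.


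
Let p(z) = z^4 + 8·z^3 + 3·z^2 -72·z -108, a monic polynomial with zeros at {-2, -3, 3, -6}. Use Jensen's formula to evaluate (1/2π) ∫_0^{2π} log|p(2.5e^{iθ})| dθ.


Zeros: -6, -3, -2, 3; r = 2.5.
Inside |z| < r: -2. Outside (|z| ≥ r): -6, -3, 3.
p(0) = -108, so log|p(0)| = log(108) = 4.6821.
Apply Jensen: I(r) = log|p(0)| + Σ_k log(r/|z_k|), summed over zeros inside |z| < r.
  log(r/|z_k|) for z_k = -2: log(2.5/2) = 0.2231
  Outside zeros (-6, -3, 3) contribute nothing to the Jensen sum.
Sum over inside zeros: 0.2231.
I(r) = log|p(0)| + (inside sum) = 4.6821 + 0.2231 = 4.9053.
Note: since some zeros are outside |z| ≤ r, the simplified n·log(r) form does NOT apply — only the inside zeros contribute.

I(r) ≈ 4.9053.


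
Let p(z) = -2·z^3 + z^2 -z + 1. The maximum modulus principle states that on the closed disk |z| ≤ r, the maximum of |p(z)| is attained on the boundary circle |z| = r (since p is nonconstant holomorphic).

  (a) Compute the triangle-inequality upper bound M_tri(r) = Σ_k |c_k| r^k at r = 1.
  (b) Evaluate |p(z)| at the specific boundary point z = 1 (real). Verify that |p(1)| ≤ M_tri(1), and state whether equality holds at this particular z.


Coefficients: c_0 = 1, c_1 = -1, c_2 = 1, c_3 = -2. Radius r = 1.
Part (a). Triangle bound: M_tri(r) = Σ_k |c_k| r^k
  = |1|·1^0 + |-1|·1^1 + |1|·1^2 + |-2|·1^3
  = 1 + 1 + 1 + 2 = 5.
This bounds M(r) := max_{|z|=r} |p(z)| from above; equality holds iff all terms c_k z^k can be made to align in phase at a single z on |z|=r.
Part (b). At z = 1 (real, on the circle |z| = r):
  p(1) = (1)·1^0 + (-1)·1^1 + (1)·1^2 + (-2)·1^3 = -1.
  |p(1)| = 1.
Check: |p(1)| = 1 ≤ 5 = M_tri(1). ✓ Equality does not hold at z = 1 (the coefficients have mixed signs, so the terms do not all align in phase there).

M_tri(1) = 5; |p(1)| = 1; equality at z=1: no.


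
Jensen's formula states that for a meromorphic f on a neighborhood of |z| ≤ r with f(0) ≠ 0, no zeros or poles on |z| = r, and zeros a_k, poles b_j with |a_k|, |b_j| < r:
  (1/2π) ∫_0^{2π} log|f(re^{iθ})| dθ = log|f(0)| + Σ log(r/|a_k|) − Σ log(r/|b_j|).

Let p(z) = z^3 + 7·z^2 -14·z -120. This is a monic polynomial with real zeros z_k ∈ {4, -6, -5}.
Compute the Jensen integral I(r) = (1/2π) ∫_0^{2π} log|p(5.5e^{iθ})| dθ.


Zeros: -6, -5, 4; r = 5.5.
Inside |z| < r: -5, 4. Outside (|z| ≥ r): -6.
p(0) = -120, so log|p(0)| = log(120) = 4.7875.
Apply Jensen: I(r) = log|p(0)| + Σ_k log(r/|z_k|), summed over zeros inside |z| < r.
  log(r/|z_k|) for z_k = 4: log(5.5/4) = 0.3185
  log(r/|z_k|) for z_k = -5: log(5.5/5) = 0.0953
  Outside zeros (-6) contribute nothing to the Jensen sum.
Sum over inside zeros: 0.4138.
I(r) = log|p(0)| + (inside sum) = 4.7875 + 0.4138 = 5.2013.
Note: since some zeros are outside |z| ≤ r, the simplified n·log(r) form does NOT apply — only the inside zeros contribute.

I(r) ≈ 5.2013.


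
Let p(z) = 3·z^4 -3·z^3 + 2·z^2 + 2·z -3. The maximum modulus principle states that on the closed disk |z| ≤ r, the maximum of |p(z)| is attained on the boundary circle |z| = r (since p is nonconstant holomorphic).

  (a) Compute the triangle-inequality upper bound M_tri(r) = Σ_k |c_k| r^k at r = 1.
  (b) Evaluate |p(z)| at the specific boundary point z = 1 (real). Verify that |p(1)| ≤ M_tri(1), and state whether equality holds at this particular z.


Coefficients: c_0 = -3, c_1 = 2, c_2 = 2, c_3 = -3, c_4 = 3. Radius r = 1.
Part (a). Triangle bound: M_tri(r) = Σ_k |c_k| r^k
  = |-3|·1^0 + |2|·1^1 + |2|·1^2 + |-3|·1^3 + |3|·1^4
  = 3 + 2 + 2 + 3 + 3 = 13.
This bounds M(r) := max_{|z|=r} |p(z)| from above; equality holds iff all terms c_k z^k can be made to align in phase at a single z on |z|=r.
Part (b). At z = 1 (real, on the circle |z| = r):
  p(1) = (-3)·1^0 + (2)·1^1 + (2)·1^2 + (-3)·1^3 + (3)·1^4 = 1.
  |p(1)| = 1.
Check: |p(1)| = 1 ≤ 13 = M_tri(1). ✓ Equality does not hold at z = 1 (the coefficients have mixed signs, so the terms do not all align in phase there).

M_tri(1) = 13; |p(1)| = 1; equality at z=1: no.


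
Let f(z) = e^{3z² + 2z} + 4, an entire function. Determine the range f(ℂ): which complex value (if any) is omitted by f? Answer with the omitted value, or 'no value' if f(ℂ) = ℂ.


Little Picard bounds the complement of f(ℂ) to at most one point.
The exponent g(z) = 3z² + 2z is a nonconstant polynomial, hence surjective onto ℂ. So e^{g(z)} takes every value in {e^w : w ∈ ℂ} = ℂ ∖ {0}. Adding 4 shifts the range to ℂ ∖ {4}. f omits exactly 4.

Omitted value: 4.


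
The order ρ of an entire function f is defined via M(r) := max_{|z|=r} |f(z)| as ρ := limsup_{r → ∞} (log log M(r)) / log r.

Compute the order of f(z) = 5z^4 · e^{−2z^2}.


M(r) = max_{|z|=r} |5|·|z|^4·|e^{−2z^2}| = 5·r^4 · e^{2r^2} (the factors attain their maxima compatibly on |z|=r). Then log M(r) = log 5 + 4·log r + 2r^2, dominated by the last term, so log log M(r) ~ 2·log r. The polynomial factor 5z^4 contributes only a log r term and does not affect the order. ρ = 2.
Therefore ρ = 2.

Order ρ = 2.


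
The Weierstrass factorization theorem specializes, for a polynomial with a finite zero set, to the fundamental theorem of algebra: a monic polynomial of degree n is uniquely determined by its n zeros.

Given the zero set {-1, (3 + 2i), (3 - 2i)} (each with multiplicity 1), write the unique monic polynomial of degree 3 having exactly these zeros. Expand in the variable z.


The polynomial is p(z) = ∏_{α ∈ S} (z − α), where S = {-1, (3 + 2i), (3 - 2i)}.
Expanding the product yields: p(z) = z^3 -5·z^2 + 7·z + 13.
Note conjugate pairs combine to real quadratics: (z − (3+2i))(z − (3−2i)) = z² − 6z + 13.
The resulting polynomial has degree 3 and real coefficients as required.

p(z) = z^3 -5·z^2 + 7·z + 13.


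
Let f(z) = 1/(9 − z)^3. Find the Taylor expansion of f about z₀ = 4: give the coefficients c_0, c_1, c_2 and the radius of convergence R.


Let w = z − z₀, so z = z₀ + w.
Then 9 − z = 9 − (z₀ + w) = (9 − z₀) − w = 5 − w.
f(z) = 1/(5 − w)^3 = (1/(5)^3) · (1 − w/(5))^{−3}.
By the binomial series (1−u)^{−3} = Σ_{n≥0} C(n+2, 2) u^n for |u|<1, with u = w/(5):
  c_n = C(n+2, 2) / (5)^(n+3).
  c_0 = 1/(5)^3 = 1/125.
  c_1 = 3/(5)^4 = 3/625.
  c_2 = 6/(5)^5 = 6/3125.
The series is valid for |w/d| < 1, i.e. |z − z₀| < |d|.
Radius of convergence: R = |9 − z₀| = |5| = 5 (distance from z₀ to the singularity z = 9).

c_0 = 1/125, c_1 = 3/625, c_2 = 6/3125; R = 5.


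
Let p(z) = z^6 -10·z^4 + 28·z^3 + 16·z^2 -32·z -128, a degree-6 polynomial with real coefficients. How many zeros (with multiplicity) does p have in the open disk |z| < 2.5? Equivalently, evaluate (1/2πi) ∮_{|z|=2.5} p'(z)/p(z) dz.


The zeros of p are: 2, -4, (-1 + 1i), (-1 - 1i), (2 + 2i), (2 - 2i).
Their magnitudes are: 2, 4, 1.414, 1.414, 2.828, 2.828.
Zeros with |z| < R = 2.5: 2, (-1 + 1i), (-1 - 1i).
Count = 3.
By the argument principle, (1/2πi) ∮_{|z|=R} p'(z)/p(z) dz equals exactly this count.

Number of zeros inside |z| < 2.5: 3.


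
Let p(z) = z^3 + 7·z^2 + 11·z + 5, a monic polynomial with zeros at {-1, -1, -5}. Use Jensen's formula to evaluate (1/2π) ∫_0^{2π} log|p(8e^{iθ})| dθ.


Zeros: -5, -1, -1; r = 8.
Inside |z| < r: -5, -1, -1. Outside (|z| ≥ r): ∅.
p(0) = 5, so log|p(0)| = log(5) = 1.6094.
Apply Jensen: I(r) = log|p(0)| + Σ_k log(r/|z_k|), summed over zeros inside |z| < r.
  log(r/|z_k|) for z_k = -1: log(8/1) = 2.0794
  log(r/|z_k|) for z_k = -1: log(8/1) = 2.0794
  log(r/|z_k|) for z_k = -5: log(8/5) = 0.4700
Sum over inside zeros: 4.6289.
I(r) = log|p(0)| + (inside sum) = 1.6094 + 4.6289 = 6.2383.
Closed form (all zeros inside, monic): I(r) = n·log(r) = 3·log(8) = 6.2383. ✓

I(r) ≈ 6.2383.


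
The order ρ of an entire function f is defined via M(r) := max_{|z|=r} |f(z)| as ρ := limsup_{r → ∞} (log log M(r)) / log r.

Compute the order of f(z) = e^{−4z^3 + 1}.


|e^{−4z^3 + 1}| = e^{Re(-4·z^3) + 1} ≤ e^{4|z|^3 + 1} = e^{4r^3 + 1} on |z| = r, so ρ ≤ 3. Choosing z on |z|=r so that -4·z^3 is real positive (always possible by picking arg z appropriately) gives |f(z)| = e^{4r^3 + 1}, matching the bound. The additive constant 1 does not affect log log M(r) ~ 3·log r. Hence ρ = 3.
Therefore ρ = 3.

Order ρ = 3.


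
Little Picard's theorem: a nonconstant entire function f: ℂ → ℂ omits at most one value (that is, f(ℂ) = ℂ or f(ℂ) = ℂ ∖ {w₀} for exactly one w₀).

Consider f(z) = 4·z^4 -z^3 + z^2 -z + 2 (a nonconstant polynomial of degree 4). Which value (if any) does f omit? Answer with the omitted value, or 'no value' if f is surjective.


Little Picard bounds the complement of f(ℂ) to at most one point.
For every w ∈ ℂ, the equation p(z) − w = 0 is a nonconstant polynomial in z and hence has at least one root by the fundamental theorem of algebra. So p is surjective onto ℂ, omitting no value.

Omitted value: no value.


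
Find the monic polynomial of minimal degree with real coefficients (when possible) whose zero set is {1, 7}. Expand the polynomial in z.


The polynomial is p(z) = ∏_{α ∈ S} (z − α), where S = {1, 7}.
Expanding the product yields: p(z) = z^2 -8·z + 7.
The resulting polynomial has degree 2 and real coefficients as required.

p(z) = z^2 -8·z + 7.


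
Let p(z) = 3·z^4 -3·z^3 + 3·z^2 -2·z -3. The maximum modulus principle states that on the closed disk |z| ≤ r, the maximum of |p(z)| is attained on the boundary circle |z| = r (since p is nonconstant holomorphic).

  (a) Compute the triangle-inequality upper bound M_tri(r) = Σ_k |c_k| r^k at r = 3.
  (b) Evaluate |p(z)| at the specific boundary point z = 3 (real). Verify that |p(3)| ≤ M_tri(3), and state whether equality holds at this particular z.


Coefficients: c_0 = -3, c_1 = -2, c_2 = 3, c_3 = -3, c_4 = 3. Radius r = 3.
Part (a). Triangle bound: M_tri(r) = Σ_k |c_k| r^k
  = |-3|·3^0 + |-2|·3^1 + |3|·3^2 + |-3|·3^3 + |3|·3^4
  = 3 + 6 + 27 + 81 + 243 = 360.
This bounds M(r) := max_{|z|=r} |p(z)| from above; equality holds iff all terms c_k z^k can be made to align in phase at a single z on |z|=r.
Part (b). At z = 3 (real, on the circle |z| = r):
  p(3) = (-3)·3^0 + (-2)·3^1 + (3)·3^2 + (-3)·3^3 + (3)·3^4 = 180.
  |p(3)| = 180.
Check: |p(3)| = 180 ≤ 360 = M_tri(3). ✓ Equality does not hold at z = 3 (the coefficients have mixed signs, so the terms do not all align in phase there).

M_tri(3) = 360; |p(3)| = 180; equality at z=3: no.


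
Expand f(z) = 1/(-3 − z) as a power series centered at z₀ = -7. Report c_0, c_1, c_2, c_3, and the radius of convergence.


Let w = z − z₀, so z = z₀ + w.
Then -3 − z = -3 − (z₀ + w) = (-3 − z₀) − w = 4 − w.
f(z) = 1/(4 − w) = (1/(4)) · 1/(1 − w/(4)) = Σ_{n≥0} w^n / (4)^(n+1).
So c_n = 1/(4)^(n+1):
  c_0 = 1/(4)^1 = 1/4.
  c_1 = 1/(4)^2 = 1/16.
  c_2 = 1/(4)^3 = 1/64.
  c_3 = 1/(4)^4 = 1/256.
The series is valid for |w/d| < 1, i.e. |z − z₀| < |d|.
Radius of convergence: R = |-3 − z₀| = |4| = 4 (distance from z₀ to the singularity z = -3).

c_0 = 1/4, c_1 = 1/16, c_2 = 1/64, c_3 = 1/256; R = 4.
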